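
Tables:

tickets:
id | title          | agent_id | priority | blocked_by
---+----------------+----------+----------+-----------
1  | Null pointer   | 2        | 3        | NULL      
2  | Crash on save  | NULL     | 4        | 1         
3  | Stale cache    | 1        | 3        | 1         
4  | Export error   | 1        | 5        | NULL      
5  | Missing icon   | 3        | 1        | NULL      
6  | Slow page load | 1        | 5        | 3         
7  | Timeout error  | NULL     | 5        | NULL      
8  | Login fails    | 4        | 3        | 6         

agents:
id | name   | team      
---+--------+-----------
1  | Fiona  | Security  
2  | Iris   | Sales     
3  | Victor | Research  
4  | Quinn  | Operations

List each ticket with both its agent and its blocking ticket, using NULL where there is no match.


Two LEFT JOINs from the same base table tickets: one to agents via agent_id, one to tickets itself via blocked_by. Both are LEFT so every ticket is preserved.
Match against agents:
  - ticket 1 (Null pointer): agent_id=2 -> matches Iris
  - ticket 2 (Crash on save): agent_id=NULL, no match -> kept with NULL
  - ticket 3 (Stale cache): agent_id=1 -> matches Fiona
  - ticket 4 (Export error): agent_id=1 -> matches Fiona
  - ticket 5 (Missing icon): agent_id=3 -> matches Victor
  - ticket 6 (Slow page load): agent_id=1 -> matches Fiona
  - ticket 7 (Timeout error): agent_id=NULL, no match -> kept with NULL
  - ticket 8 (Login fails): agent_id=4 -> matches Quinn
Match against tickets (self):
  - ticket 1 (Null pointer): blocked_by=NULL -> NULL
  - ticket 2 (Crash on save): blocked_by=1 -> Null pointer
  - ticket 3 (Stale cache): blocked_by=1 -> Null pointer
  - ticket 4 (Export error): blocked_by=NULL -> NULL
  - ticket 5 (Missing icon): blocked_by=NULL -> NULL
  - ticket 6 (Slow page load): blocked_by=3 -> Stale cache
  - ticket 7 (Timeout error): blocked_by=NULL -> NULL
  - ticket 8 (Login fails): blocked_by=6 -> Slow page load

SQL:
SELECT a.title, b.name AS agent, c.title AS blocked_by
FROM tickets a
LEFT JOIN agents b ON a.agent_id = b.id
LEFT JOIN tickets c ON a.blocked_by = c.id

Result:
title          | agent  | blocked_by    
---------------+--------+---------------
Null pointer   | Iris   | NULL          
Crash on save  | NULL   | Null pointer  
Stale cache    | Fiona  | Null pointer  
Export error   | Fiona  | NULL          
Missing icon   | Victor | NULL          
Slow page load | Fiona  | Stale cache   
Timeout error  | NULL   | NULL          
Login fails    | Quinn  | Slow page load


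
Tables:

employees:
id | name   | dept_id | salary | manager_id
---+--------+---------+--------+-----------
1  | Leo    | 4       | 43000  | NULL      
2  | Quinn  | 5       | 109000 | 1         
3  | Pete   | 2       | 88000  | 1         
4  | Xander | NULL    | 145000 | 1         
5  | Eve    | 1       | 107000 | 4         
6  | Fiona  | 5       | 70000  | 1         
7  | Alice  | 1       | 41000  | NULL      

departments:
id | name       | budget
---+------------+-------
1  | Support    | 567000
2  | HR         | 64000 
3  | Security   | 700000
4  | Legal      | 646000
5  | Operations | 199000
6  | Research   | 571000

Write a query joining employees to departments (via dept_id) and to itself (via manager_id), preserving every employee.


Two LEFT JOINs from the same base table employees: one to departments via dept_id, one to employees itself via manager_id. Both are LEFT so every employee is preserved.
Match against departments:
  - employee 1 (Leo): dept_id=4 -> matches Legal
  - employee 2 (Quinn): dept_id=5 -> matches Operations
  - employee 3 (Pete): dept_id=2 -> matches HR
  - employee 4 (Xander): dept_id=NULL, no match -> kept with NULL
  - employee 5 (Eve): dept_id=1 -> matches Support
  - employee 6 (Fiona): dept_id=5 -> matches Operations
  - employee 7 (Alice): dept_id=1 -> matches Support
Match against employees (self):
  - employee 1 (Leo): manager_id=NULL -> NULL
  - employee 2 (Quinn): manager_id=1 -> Leo
  - employee 3 (Pete): manager_id=1 -> Leo
  - employee 4 (Xander): manager_id=1 -> Leo
  - employee 5 (Eve): manager_id=4 -> Xander
  - employee 6 (Fiona): manager_id=1 -> Leo
  - employee 7 (Alice): manager_id=NULL -> NULL

SQL:
SELECT a.name, b.name AS department, c.name AS manager
FROM employees a
LEFT JOIN departments b ON a.dept_id = b.id
LEFT JOIN employees c ON a.manager_id = c.id

Result:
name   | department | manager
-------+------------+--------
Leo    | Legal      | NULL   
Quinn  | Operations | Leo    
Pete   | HR         | Leo    
Xander | NULL       | Leo    
Eve    | Support    | Xander 
Fiona  | Operations | Leo    
Alice  | Support    | NULL   


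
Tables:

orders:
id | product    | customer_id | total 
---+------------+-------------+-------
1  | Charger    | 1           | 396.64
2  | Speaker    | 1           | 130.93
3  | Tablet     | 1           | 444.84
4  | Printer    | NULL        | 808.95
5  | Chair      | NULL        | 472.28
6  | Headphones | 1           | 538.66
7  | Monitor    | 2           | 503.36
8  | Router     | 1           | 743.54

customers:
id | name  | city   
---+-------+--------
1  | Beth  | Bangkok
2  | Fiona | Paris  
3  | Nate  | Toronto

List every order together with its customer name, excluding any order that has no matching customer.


INNER JOIN keeps only orders rows whose customer_id matches an id in customers. Walk through each order:
  - order 1 (Charger): customer_id=1 -> matches Beth
  - order 2 (Speaker): customer_id=1 -> matches Beth
  - order 3 (Tablet): customer_id=1 -> matches Beth
  - order 4 (Printer): customer_id=NULL, no match -> dropped
  - order 5 (Chair): customer_id=NULL, no match -> dropped
  - order 6 (Headphones): customer_id=1 -> matches Beth
  - order 7 (Monitor): customer_id=2 -> matches Fiona
  - order 8 (Router): customer_id=1 -> matches Beth
So 2 of 8 rows are dropped.

SQL:
SELECT a.product, b.name AS customer
FROM orders a
INNER JOIN customers b ON a.customer_id = b.id

Result:
product    | customer
-----------+---------
Charger    | Beth    
Speaker    | Beth    
Tablet     | Beth    
Headphones | Beth    
Monitor    | Fiona   
Router     | Beth    


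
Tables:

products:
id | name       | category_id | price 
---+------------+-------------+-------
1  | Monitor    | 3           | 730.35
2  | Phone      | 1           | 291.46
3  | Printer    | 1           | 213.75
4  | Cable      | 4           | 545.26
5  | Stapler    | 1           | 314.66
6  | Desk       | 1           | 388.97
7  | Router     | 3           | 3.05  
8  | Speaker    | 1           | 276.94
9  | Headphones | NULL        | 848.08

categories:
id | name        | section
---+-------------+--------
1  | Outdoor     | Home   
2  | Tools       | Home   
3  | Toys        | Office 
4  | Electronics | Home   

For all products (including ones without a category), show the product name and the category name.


LEFT JOIN keeps every row from products (the left table); where category_id has no match in categories, the category columns become NULL. Walk through each product:
  - product 1 (Monitor): category_id=3 -> matches Toys
  - product 2 (Phone): category_id=1 -> matches Outdoor
  - product 3 (Printer): category_id=1 -> matches Outdoor
  - product 4 (Cable): category_id=4 -> matches Electronics
  - product 5 (Stapler): category_id=1 -> matches Outdoor
  - product 6 (Desk): category_id=1 -> matches Outdoor
  - product 7 (Router): category_id=3 -> matches Toys
  - product 8 (Speaker): category_id=1 -> matches Outdoor
  - product 9 (Headphones): category_id=NULL, no match -> kept with NULL
All 9 rows appear; 1 has NULL category.

SQL:
SELECT a.name, b.name AS category
FROM products a
LEFT JOIN categories b ON a.category_id = b.id

Result:
name       | category   
-----------+------------
Monitor    | Toys       
Phone      | Outdoor    
Printer    | Outdoor    
Cable      | Electronics
Stapler    | Outdoor    
Desk       | Outdoor    
Router     | Toys       
Speaker    | Outdoor    
Headphones | NULL       


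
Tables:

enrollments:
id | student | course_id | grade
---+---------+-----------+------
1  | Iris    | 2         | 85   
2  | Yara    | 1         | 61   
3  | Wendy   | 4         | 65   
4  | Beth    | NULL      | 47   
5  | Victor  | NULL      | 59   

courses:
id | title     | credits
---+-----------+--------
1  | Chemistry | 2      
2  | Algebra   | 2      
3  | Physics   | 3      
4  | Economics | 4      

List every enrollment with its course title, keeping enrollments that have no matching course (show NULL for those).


LEFT JOIN keeps every row from enrollments (the left table); where course_id has no match in courses, the course columns become NULL. Walk through each enrollment:
  - enrollment 1 (Iris): course_id=2 -> matches Algebra
  - enrollment 2 (Yara): course_id=1 -> matches Chemistry
  - enrollment 3 (Wendy): course_id=4 -> matches Economics
  - enrollment 4 (Beth): course_id=NULL, no match -> kept with NULL
  - enrollment 5 (Victor): course_id=NULL, no match -> kept with NULL
All 5 rows appear; 2 have NULL course.

SQL:
SELECT a.student, b.title AS course
FROM enrollments a
LEFT JOIN courses b ON a.course_id = b.id

Result:
student | course   
--------+----------
Iris    | Algebra  
Yara    | Chemistry
Wendy   | Economics
Beth    | NULL     
Victor  | NULL     


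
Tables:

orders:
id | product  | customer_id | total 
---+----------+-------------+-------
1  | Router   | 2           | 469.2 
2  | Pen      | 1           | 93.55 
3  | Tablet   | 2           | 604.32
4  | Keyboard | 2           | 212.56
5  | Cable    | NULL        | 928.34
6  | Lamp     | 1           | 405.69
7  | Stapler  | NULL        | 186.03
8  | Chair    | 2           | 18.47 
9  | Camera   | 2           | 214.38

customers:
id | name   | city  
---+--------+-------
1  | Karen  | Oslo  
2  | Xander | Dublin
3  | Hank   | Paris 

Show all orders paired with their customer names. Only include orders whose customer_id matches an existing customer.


INNER JOIN keeps only orders rows whose customer_id matches an id in customers. Walk through each order:
  - order 1 (Router): customer_id=2 -> matches Xander
  - order 2 (Pen): customer_id=1 -> matches Karen
  - order 3 (Tablet): customer_id=2 -> matches Xander
  - order 4 (Keyboard): customer_id=2 -> matches Xander
  - order 5 (Cable): customer_id=NULL, no match -> dropped
  - order 6 (Lamp): customer_id=1 -> matches Karen
  - order 7 (Stapler): customer_id=NULL, no match -> dropped
  - order 8 (Chair): customer_id=2 -> matches Xander
  - order 9 (Camera): customer_id=2 -> matches Xander
So 2 of 9 rows are dropped.

SQL:
SELECT a.product, b.name AS customer
FROM orders a
INNER JOIN customers b ON a.customer_id = b.id

Result:
product  | customer
---------+---------
Router   | Xander  
Pen      | Karen   
Tablet   | Xander  
Keyboard | Xander  
Lamp     | Karen   
Chair    | Xander  
Camera   | Xander  


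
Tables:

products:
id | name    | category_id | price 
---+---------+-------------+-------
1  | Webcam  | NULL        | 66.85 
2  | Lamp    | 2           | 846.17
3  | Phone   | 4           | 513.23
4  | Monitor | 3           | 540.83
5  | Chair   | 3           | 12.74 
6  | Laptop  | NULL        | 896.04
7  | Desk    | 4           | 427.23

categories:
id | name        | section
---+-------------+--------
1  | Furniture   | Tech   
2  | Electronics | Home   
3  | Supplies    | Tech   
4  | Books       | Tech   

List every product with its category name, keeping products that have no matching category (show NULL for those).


LEFT JOIN keeps every row from products (the left table); where category_id has no match in categories, the category columns become NULL. Walk through each product:
  - product 1 (Webcam): category_id=NULL, no match -> kept with NULL
  - product 2 (Lamp): category_id=2 -> matches Electronics
  - product 3 (Phone): category_id=4 -> matches Books
  - product 4 (Monitor): category_id=3 -> matches Supplies
  - product 5 (Chair): category_id=3 -> matches Supplies
  - product 6 (Laptop): category_id=NULL, no match -> kept with NULL
  - product 7 (Desk): category_id=4 -> matches Books
All 7 rows appear; 2 have NULL category.

SQL:
SELECT a.name, b.name AS category
FROM products a
LEFT JOIN categories b ON a.category_id = b.id

Result:
name    | category   
--------+------------
Webcam  | NULL       
Lamp    | Electronics
Phone   | Books      
Monitor | Supplies   
Chair   | Supplies   
Laptop  | NULL       
Desk    | Books      


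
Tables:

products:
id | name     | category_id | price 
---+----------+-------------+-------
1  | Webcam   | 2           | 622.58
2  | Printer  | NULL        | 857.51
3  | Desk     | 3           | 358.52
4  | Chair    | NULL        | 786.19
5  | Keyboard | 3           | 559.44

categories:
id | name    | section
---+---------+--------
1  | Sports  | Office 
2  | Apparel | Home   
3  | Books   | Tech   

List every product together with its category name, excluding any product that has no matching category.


INNER JOIN keeps only products rows whose category_id matches an id in categories. Walk through each product:
  - product 1 (Webcam): category_id=2 -> matches Apparel
  - product 2 (Printer): category_id=NULL, no match -> dropped
  - product 3 (Desk): category_id=3 -> matches Books
  - product 4 (Chair): category_id=NULL, no match -> dropped
  - product 5 (Keyboard): category_id=3 -> matches Books
So 2 of 5 rows are dropped.

SQL:
SELECT a.name, b.name AS category
FROM products a
INNER JOIN categories b ON a.category_id = b.id

Result:
name     | category
---------+---------
Webcam   | Apparel 
Desk     | Books   
Keyboard | Books   


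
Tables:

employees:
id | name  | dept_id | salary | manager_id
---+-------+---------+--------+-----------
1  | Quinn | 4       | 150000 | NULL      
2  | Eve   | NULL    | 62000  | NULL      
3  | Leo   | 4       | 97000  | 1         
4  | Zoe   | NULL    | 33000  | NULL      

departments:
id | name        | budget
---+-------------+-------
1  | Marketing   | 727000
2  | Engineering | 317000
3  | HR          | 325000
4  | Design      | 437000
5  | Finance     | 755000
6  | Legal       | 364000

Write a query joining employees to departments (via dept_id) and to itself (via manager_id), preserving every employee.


Two LEFT JOINs from the same base table employees: one to departments via dept_id, one to employees itself via manager_id. Both are LEFT so every employee is preserved.
Match against departments:
  - employee 1 (Quinn): dept_id=4 -> matches Design
  - employee 2 (Eve): dept_id=NULL, no match -> kept with NULL
  - employee 3 (Leo): dept_id=4 -> matches Design
  - employee 4 (Zoe): dept_id=NULL, no match -> kept with NULL
Match against employees (self):
  - employee 1 (Quinn): manager_id=NULL -> NULL
  - employee 2 (Eve): manager_id=NULL -> NULL
  - employee 3 (Leo): manager_id=1 -> Quinn
  - employee 4 (Zoe): manager_id=NULL -> NULL

SQL:
SELECT a.name, b.name AS department, c.name AS manager
FROM employees a
LEFT JOIN departments b ON a.dept_id = b.id
LEFT JOIN employees c ON a.manager_id = c.id

Result:
name  | department | manager
------+------------+--------
Quinn | Design     | NULL   
Eve   | NULL       | NULL   
Leo   | Design     | Quinn  
Zoe   | NULL       | NULL   


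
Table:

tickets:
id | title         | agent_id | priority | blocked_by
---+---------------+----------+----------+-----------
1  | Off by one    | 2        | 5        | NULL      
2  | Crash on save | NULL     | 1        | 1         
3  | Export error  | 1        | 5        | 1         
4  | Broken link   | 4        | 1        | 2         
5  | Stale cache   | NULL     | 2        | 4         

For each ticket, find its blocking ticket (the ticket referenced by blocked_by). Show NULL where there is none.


This is a self-join: tickets is joined to a second copy of itself, matching each row's blocked_by to another row's id. Use LEFT JOIN so rows with blocked_by=NULL are kept.
  - ticket 1 (Off by one): blocked_by=NULL -> NULL
  - ticket 2 (Crash on save): blocked_by=1 -> Off by one
  - ticket 3 (Export error): blocked_by=1 -> Off by one
  - ticket 4 (Broken link): blocked_by=2 -> Crash on save
  - ticket 5 (Stale cache): blocked_by=4 -> Broken link

SQL:
SELECT a.title AS item, b.title AS blocked_by
FROM tickets a
LEFT JOIN tickets b ON a.blocked_by = b.id

Result:
item          | blocked_by   
--------------+--------------
Off by one    | NULL         
Crash on save | Off by one   
Export error  | Off by one   
Broken link   | Crash on save
Stale cache   | Broken link  


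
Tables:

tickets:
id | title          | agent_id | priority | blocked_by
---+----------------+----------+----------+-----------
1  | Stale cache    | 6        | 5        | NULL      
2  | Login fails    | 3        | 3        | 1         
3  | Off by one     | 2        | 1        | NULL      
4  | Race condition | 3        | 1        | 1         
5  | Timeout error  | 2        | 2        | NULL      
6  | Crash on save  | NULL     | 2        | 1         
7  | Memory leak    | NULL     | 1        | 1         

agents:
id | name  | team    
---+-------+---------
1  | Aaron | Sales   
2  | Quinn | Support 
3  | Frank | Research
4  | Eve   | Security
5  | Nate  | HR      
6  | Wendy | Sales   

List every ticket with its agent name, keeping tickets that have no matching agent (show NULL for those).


LEFT JOIN keeps every row from tickets (the left table); where agent_id has no match in agents, the agent columns become NULL. Walk through each ticket:
  - ticket 1 (Stale cache): agent_id=6 -> matches Wendy
  - ticket 2 (Login fails): agent_id=3 -> matches Frank
  - ticket 3 (Off by one): agent_id=2 -> matches Quinn
  - ticket 4 (Race condition): agent_id=3 -> matches Frank
  - ticket 5 (Timeout error): agent_id=2 -> matches Quinn
  - ticket 6 (Crash on save): agent_id=NULL, no match -> kept with NULL
  - ticket 7 (Memory leak): agent_id=NULL, no match -> kept with NULL
All 7 rows appear; 2 have NULL agent.

SQL:
SELECT a.title, b.name AS agent
FROM tickets a
LEFT JOIN agents b ON a.agent_id = b.id

Result:
title          | agent
---------------+------
Stale cache    | Wendy
Login fails    | Frank
Off by one     | Quinn
Race condition | Frank
Timeout error  | Quinn
Crash on save  | NULL 
Memory leak    | NULL 


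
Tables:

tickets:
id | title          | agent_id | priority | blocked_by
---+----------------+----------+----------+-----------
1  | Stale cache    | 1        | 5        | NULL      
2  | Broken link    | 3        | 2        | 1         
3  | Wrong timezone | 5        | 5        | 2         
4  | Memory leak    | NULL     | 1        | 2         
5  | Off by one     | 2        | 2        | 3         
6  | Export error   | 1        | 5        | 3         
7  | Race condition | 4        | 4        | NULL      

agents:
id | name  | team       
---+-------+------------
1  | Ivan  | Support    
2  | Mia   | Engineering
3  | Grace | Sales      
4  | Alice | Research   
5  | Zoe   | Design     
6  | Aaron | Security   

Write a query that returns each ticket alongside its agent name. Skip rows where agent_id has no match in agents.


INNER JOIN keeps only tickets rows whose agent_id matches an id in agents. Walk through each ticket:
  - ticket 1 (Stale cache): agent_id=1 -> matches Ivan
  - ticket 2 (Broken link): agent_id=3 -> matches Grace
  - ticket 3 (Wrong timezone): agent_id=5 -> matches Zoe
  - ticket 4 (Memory leak): agent_id=NULL, no match -> dropped
  - ticket 5 (Off by one): agent_id=2 -> matches Mia
  - ticket 6 (Export error): agent_id=1 -> matches Ivan
  - ticket 7 (Race condition): agent_id=4 -> matches Alice
So 1 of 7 rows is dropped.

SQL:
SELECT a.title, b.name AS agent
FROM tickets a
INNER JOIN agents b ON a.agent_id = b.id

Result:
title          | agent
---------------+------
Stale cache    | Ivan 
Broken link    | Grace
Wrong timezone | Zoe  
Off by one     | Mia  
Export error   | Ivan 
Race condition | Alice


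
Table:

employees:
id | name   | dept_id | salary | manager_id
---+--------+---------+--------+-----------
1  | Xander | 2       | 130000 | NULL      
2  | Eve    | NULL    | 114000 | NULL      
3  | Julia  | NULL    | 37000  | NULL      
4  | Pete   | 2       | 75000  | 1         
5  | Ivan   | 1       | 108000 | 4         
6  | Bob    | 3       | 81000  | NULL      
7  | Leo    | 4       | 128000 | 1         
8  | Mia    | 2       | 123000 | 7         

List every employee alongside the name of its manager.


This is a self-join: employees is joined to a second copy of itself, matching each row's manager_id to another row's id. Use LEFT JOIN so rows with manager_id=NULL are kept.
  - employee 1 (Xander): manager_id=NULL -> NULL
  - employee 2 (Eve): manager_id=NULL -> NULL
  - employee 3 (Julia): manager_id=NULL -> NULL
  - employee 4 (Pete): manager_id=1 -> Xander
  - employee 5 (Ivan): manager_id=4 -> Pete
  - employee 6 (Bob): manager_id=NULL -> NULL
  - employee 7 (Leo): manager_id=1 -> Xander
  - employee 8 (Mia): manager_id=7 -> Leo

SQL:
SELECT a.name AS item, b.name AS manager
FROM employees a
LEFT JOIN employees b ON a.manager_id = b.id

Result:
item   | manager
-------+--------
Xander | NULL   
Eve    | NULL   
Julia  | NULL   
Pete   | Xander 
Ivan   | Pete   
Bob    | NULL   
Leo    | Xander 
Mia    | Leo    


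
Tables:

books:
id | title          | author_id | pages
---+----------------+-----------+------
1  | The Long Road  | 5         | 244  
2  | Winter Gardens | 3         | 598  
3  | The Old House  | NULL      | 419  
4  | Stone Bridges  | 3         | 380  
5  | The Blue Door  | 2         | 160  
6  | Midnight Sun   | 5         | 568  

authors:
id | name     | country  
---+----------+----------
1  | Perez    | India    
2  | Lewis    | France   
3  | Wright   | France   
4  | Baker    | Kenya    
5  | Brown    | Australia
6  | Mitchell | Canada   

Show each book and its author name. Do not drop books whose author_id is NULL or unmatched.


LEFT JOIN keeps every row from books (the left table); where author_id has no match in authors, the author columns become NULL. Walk through each book:
  - book 1 (The Long Road): author_id=5 -> matches Brown
  - book 2 (Winter Gardens): author_id=3 -> matches Wright
  - book 3 (The Old House): author_id=NULL, no match -> kept with NULL
  - book 4 (Stone Bridges): author_id=3 -> matches Wright
  - book 5 (The Blue Door): author_id=2 -> matches Lewis
  - book 6 (Midnight Sun): author_id=5 -> matches Brown
All 6 rows appear; 1 has NULL author.

SQL:
SELECT a.title, b.name AS author
FROM books a
LEFT JOIN authors b ON a.author_id = b.id

Result:
title          | author
---------------+-------
The Long Road  | Brown 
Winter Gardens | Wright
The Old House  | NULL  
Stone Bridges  | Wright
The Blue Door  | Lewis 
Midnight Sun   | Brown 


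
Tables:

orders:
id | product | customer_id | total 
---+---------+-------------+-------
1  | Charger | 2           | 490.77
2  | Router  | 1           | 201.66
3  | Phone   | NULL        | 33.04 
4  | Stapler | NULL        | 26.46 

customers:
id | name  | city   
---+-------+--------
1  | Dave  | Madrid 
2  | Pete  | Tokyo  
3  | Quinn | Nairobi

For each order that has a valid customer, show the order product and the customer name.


INNER JOIN keeps only orders rows whose customer_id matches an id in customers. Walk through each order:
  - order 1 (Charger): customer_id=2 -> matches Pete
  - order 2 (Router): customer_id=1 -> matches Dave
  - order 3 (Phone): customer_id=NULL, no match -> dropped
  - order 4 (Stapler): customer_id=NULL, no match -> dropped
So 2 of 4 rows are dropped.

SQL:
SELECT a.product, b.name AS customer
FROM orders a
INNER JOIN customers b ON a.customer_id = b.id

Result:
product | customer
--------+---------
Charger | Pete    
Router  | Dave    


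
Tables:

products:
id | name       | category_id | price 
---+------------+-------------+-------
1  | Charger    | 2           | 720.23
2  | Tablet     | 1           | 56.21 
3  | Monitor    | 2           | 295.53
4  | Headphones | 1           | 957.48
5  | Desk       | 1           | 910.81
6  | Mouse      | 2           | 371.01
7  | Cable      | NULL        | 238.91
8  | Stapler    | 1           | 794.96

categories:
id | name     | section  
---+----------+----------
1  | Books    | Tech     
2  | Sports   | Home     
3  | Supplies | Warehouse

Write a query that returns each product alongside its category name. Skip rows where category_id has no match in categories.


INNER JOIN keeps only products rows whose category_id matches an id in categories. Walk through each product:
  - product 1 (Charger): category_id=2 -> matches Sports
  - product 2 (Tablet): category_id=1 -> matches Books
  - product 3 (Monitor): category_id=2 -> matches Sports
  - product 4 (Headphones): category_id=1 -> matches Books
  - product 5 (Desk): category_id=1 -> matches Books
  - product 6 (Mouse): category_id=2 -> matches Sports
  - product 7 (Cable): category_id=NULL, no match -> dropped
  - product 8 (Stapler): category_id=1 -> matches Books
So 1 of 8 rows is dropped.

SQL:
SELECT a.name, b.name AS category
FROM products a
INNER JOIN categories b ON a.category_id = b.id

Result:
name       | category
-----------+---------
Charger    | Sports  
Tablet     | Books   
Monitor    | Sports  
Headphones | Books   
Desk       | Books   
Mouse      | Sports  
Stapler    | Books   


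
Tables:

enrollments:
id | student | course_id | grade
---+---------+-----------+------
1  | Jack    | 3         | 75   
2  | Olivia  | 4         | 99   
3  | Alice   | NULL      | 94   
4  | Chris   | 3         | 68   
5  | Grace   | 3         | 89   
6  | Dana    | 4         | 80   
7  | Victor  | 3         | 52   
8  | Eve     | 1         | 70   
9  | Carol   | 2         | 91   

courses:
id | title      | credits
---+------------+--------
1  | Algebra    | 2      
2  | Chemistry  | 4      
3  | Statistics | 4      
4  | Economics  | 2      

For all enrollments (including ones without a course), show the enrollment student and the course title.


LEFT JOIN keeps every row from enrollments (the left table); where course_id has no match in courses, the course columns become NULL. Walk through each enrollment:
  - enrollment 1 (Jack): course_id=3 -> matches Statistics
  - enrollment 2 (Olivia): course_id=4 -> matches Economics
  - enrollment 3 (Alice): course_id=NULL, no match -> kept with NULL
  - enrollment 4 (Chris): course_id=3 -> matches Statistics
  - enrollment 5 (Grace): course_id=3 -> matches Statistics
  - enrollment 6 (Dana): course_id=4 -> matches Economics
  - enrollment 7 (Victor): course_id=3 -> matches Statistics
  - enrollment 8 (Eve): course_id=1 -> matches Algebra
  - enrollment 9 (Carol): course_id=2 -> matches Chemistry
All 9 rows appear; 1 has NULL course.

SQL:
SELECT a.student, b.title AS course
FROM enrollments a
LEFT JOIN courses b ON a.course_id = b.id

Result:
student | course    
--------+-----------
Jack    | Statistics
Olivia  | Economics 
Alice   | NULL      
Chris   | Statistics
Grace   | Statistics
Dana    | Economics 
Victor  | Statistics
Eve     | Algebra   
Carol   | Chemistry 


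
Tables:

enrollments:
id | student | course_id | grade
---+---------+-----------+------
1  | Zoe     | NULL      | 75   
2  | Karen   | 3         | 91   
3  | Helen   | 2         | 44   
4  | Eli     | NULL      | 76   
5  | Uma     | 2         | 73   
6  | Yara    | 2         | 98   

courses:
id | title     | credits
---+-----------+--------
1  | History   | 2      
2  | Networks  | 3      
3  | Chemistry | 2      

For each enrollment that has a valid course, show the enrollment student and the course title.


INNER JOIN keeps only enrollments rows whose course_id matches an id in courses. Walk through each enrollment:
  - enrollment 1 (Zoe): course_id=NULL, no match -> dropped
  - enrollment 2 (Karen): course_id=3 -> matches Chemistry
  - enrollment 3 (Helen): course_id=2 -> matches Networks
  - enrollment 4 (Eli): course_id=NULL, no match -> dropped
  - enrollment 5 (Uma): course_id=2 -> matches Networks
  - enrollment 6 (Yara): course_id=2 -> matches Networks
So 2 of 6 rows are dropped.

SQL:
SELECT a.student, b.title AS course
FROM enrollments a
INNER JOIN courses b ON a.course_id = b.id

Result:
student | course   
--------+----------
Karen   | Chemistry
Helen   | Networks 
Uma     | Networks 
Yara    | Networks 


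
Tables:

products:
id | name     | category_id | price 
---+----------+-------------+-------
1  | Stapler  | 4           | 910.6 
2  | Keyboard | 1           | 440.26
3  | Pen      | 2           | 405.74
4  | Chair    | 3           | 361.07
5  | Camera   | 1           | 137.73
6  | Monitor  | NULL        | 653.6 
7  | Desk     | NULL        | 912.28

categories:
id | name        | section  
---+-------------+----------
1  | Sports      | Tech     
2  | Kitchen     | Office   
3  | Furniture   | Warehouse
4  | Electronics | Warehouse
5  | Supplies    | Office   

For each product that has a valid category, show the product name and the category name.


INNER JOIN keeps only products rows whose category_id matches an id in categories. Walk through each product:
  - product 1 (Stapler): category_id=4 -> matches Electronics
  - product 2 (Keyboard): category_id=1 -> matches Sports
  - product 3 (Pen): category_id=2 -> matches Kitchen
  - product 4 (Chair): category_id=3 -> matches Furniture
  - product 5 (Camera): category_id=1 -> matches Sports
  - product 6 (Monitor): category_id=NULL, no match -> dropped
  - product 7 (Desk): category_id=NULL, no match -> dropped
So 2 of 7 rows are dropped.

SQL:
SELECT a.name, b.name AS category
FROM products a
INNER JOIN categories b ON a.category_id = b.id

Result:
name     | category   
---------+------------
Stapler  | Electronics
Keyboard | Sports     
Pen      | Kitchen    
Chair    | Furniture  
Camera   | Sports     


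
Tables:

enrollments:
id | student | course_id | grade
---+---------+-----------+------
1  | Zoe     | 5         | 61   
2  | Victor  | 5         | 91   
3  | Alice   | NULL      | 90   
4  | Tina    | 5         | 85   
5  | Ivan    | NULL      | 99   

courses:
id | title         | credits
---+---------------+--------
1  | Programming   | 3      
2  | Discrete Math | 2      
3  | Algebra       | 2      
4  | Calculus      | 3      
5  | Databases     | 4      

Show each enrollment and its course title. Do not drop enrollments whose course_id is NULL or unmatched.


LEFT JOIN keeps every row from enrollments (the left table); where course_id has no match in courses, the course columns become NULL. Walk through each enrollment:
  - enrollment 1 (Zoe): course_id=5 -> matches Databases
  - enrollment 2 (Victor): course_id=5 -> matches Databases
  - enrollment 3 (Alice): course_id=NULL, no match -> kept with NULL
  - enrollment 4 (Tina): course_id=5 -> matches Databases
  - enrollment 5 (Ivan): course_id=NULL, no match -> kept with NULL
All 5 rows appear; 2 have NULL course.

SQL:
SELECT a.student, b.title AS course
FROM enrollments a
LEFT JOIN courses b ON a.course_id = b.id

Result:
student | course   
--------+----------
Zoe     | Databases
Victor  | Databases
Alice   | NULL     
Tina    | Databases
Ivan    | NULL     


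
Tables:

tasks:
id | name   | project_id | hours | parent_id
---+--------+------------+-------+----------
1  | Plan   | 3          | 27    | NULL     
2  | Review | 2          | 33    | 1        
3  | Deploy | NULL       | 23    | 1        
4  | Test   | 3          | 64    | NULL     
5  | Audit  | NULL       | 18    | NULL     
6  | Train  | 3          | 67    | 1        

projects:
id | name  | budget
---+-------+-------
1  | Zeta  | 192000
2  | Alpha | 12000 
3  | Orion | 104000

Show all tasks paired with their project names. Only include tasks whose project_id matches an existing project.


INNER JOIN keeps only tasks rows whose project_id matches an id in projects. Walk through each task:
  - task 1 (Plan): project_id=3 -> matches Orion
  - task 2 (Review): project_id=2 -> matches Alpha
  - task 3 (Deploy): project_id=NULL, no match -> dropped
  - task 4 (Test): project_id=3 -> matches Orion
  - task 5 (Audit): project_id=NULL, no match -> dropped
  - task 6 (Train): project_id=3 -> matches Orion
So 2 of 6 rows are dropped.

SQL:
SELECT a.name, b.name AS project
FROM tasks a
INNER JOIN projects b ON a.project_id = b.id

Result:
name   | project
-------+--------
Plan   | Orion  
Review | Alpha  
Test   | Orion  
Train  | Orion  


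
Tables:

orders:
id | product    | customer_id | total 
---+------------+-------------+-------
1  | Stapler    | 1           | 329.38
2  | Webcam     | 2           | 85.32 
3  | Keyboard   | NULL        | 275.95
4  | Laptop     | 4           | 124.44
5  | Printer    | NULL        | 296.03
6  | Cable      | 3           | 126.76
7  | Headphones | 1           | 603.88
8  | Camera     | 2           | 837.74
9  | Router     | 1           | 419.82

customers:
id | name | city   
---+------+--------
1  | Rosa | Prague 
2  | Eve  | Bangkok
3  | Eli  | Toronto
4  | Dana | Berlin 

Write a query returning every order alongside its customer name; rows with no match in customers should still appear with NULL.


LEFT JOIN keeps every row from orders (the left table); where customer_id has no match in customers, the customer columns become NULL. Walk through each order:
  - order 1 (Stapler): customer_id=1 -> matches Rosa
  - order 2 (Webcam): customer_id=2 -> matches Eve
  - order 3 (Keyboard): customer_id=NULL, no match -> kept with NULL
  - order 4 (Laptop): customer_id=4 -> matches Dana
  - order 5 (Printer): customer_id=NULL, no match -> kept with NULL
  - order 6 (Cable): customer_id=3 -> matches Eli
  - order 7 (Headphones): customer_id=1 -> matches Rosa
  - order 8 (Camera): customer_id=2 -> matches Eve
  - order 9 (Router): customer_id=1 -> matches Rosa
All 9 rows appear; 2 have NULL customer.

SQL:
SELECT a.product, b.name AS customer
FROM orders a
LEFT JOIN customers b ON a.customer_id = b.id

Result:
product    | customer
-----------+---------
Stapler    | Rosa    
Webcam     | Eve     
Keyboard   | NULL    
Laptop     | Dana    
Printer    | NULL    
Cable      | Eli     
Headphones | Rosa    
Camera     | Eve     
Router     | Rosa    


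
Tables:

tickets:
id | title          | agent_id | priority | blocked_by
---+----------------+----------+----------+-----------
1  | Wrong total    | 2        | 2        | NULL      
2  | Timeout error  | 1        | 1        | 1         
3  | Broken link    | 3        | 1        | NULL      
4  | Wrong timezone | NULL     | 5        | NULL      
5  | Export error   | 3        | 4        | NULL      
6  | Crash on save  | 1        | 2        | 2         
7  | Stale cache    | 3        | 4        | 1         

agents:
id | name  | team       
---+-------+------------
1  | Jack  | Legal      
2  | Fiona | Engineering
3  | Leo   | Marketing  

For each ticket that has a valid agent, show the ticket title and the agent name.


INNER JOIN keeps only tickets rows whose agent_id matches an id in agents. Walk through each ticket:
  - ticket 1 (Wrong total): agent_id=2 -> matches Fiona
  - ticket 2 (Timeout error): agent_id=1 -> matches Jack
  - ticket 3 (Broken link): agent_id=3 -> matches Leo
  - ticket 4 (Wrong timezone): agent_id=NULL, no match -> dropped
  - ticket 5 (Export error): agent_id=3 -> matches Leo
  - ticket 6 (Crash on save): agent_id=1 -> matches Jack
  - ticket 7 (Stale cache): agent_id=3 -> matches Leo
So 1 of 7 rows is dropped.

SQL:
SELECT a.title, b.name AS agent
FROM tickets a
INNER JOIN agents b ON a.agent_id = b.id

Result:
title         | agent
--------------+------
Wrong total   | Fiona
Timeout error | Jack 
Broken link   | Leo  
Export error  | Leo  
Crash on save | Jack 
Stale cache   | Leo  


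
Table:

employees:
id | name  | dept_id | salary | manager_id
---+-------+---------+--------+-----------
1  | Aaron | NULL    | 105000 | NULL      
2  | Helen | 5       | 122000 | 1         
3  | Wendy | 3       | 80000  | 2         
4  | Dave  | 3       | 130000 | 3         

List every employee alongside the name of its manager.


This is a self-join: employees is joined to a second copy of itself, matching each row's manager_id to another row's id. Use LEFT JOIN so rows with manager_id=NULL are kept.
  - employee 1 (Aaron): manager_id=NULL -> NULL
  - employee 2 (Helen): manager_id=1 -> Aaron
  - employee 3 (Wendy): manager_id=2 -> Helen
  - employee 4 (Dave): manager_id=3 -> Wendy

SQL:
SELECT a.name AS item, b.name AS manager
FROM employees a
LEFT JOIN employees b ON a.manager_id = b.id

Result:
item  | manager
------+--------
Aaron | NULL   
Helen | Aaron  
Wendy | Helen  
Dave  | Wendy  


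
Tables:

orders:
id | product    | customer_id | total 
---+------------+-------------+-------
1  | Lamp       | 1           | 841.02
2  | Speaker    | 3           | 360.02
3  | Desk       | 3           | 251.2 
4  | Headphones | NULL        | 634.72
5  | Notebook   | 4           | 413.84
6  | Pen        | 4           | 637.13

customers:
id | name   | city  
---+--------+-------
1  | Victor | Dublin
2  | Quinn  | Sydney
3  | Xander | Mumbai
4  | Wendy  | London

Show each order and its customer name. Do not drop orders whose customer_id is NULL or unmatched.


LEFT JOIN keeps every row from orders (the left table); where customer_id has no match in customers, the customer columns become NULL. Walk through each order:
  - order 1 (Lamp): customer_id=1 -> matches Victor
  - order 2 (Speaker): customer_id=3 -> matches Xander
  - order 3 (Desk): customer_id=3 -> matches Xander
  - order 4 (Headphones): customer_id=NULL, no match -> kept with NULL
  - order 5 (Notebook): customer_id=4 -> matches Wendy
  - order 6 (Pen): customer_id=4 -> matches Wendy
All 6 rows appear; 1 has NULL customer.

SQL:
SELECT a.product, b.name AS customer
FROM orders a
LEFT JOIN customers b ON a.customer_id = b.id

Result:
product    | customer
-----------+---------
Lamp       | Victor  
Speaker    | Xander  
Desk       | Xander  
Headphones | NULL    
Notebook   | Wendy   
Pen        | Wendy   


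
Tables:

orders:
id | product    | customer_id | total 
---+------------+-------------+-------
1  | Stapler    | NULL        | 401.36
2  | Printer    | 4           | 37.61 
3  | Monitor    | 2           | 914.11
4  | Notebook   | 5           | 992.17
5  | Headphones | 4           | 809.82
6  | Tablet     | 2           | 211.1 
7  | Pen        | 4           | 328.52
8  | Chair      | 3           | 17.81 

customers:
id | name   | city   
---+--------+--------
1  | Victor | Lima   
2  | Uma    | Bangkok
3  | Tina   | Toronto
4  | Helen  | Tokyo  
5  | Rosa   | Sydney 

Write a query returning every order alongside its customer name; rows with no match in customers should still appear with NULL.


LEFT JOIN keeps every row from orders (the left table); where customer_id has no match in customers, the customer columns become NULL. Walk through each order:
  - order 1 (Stapler): customer_id=NULL, no match -> kept with NULL
  - order 2 (Printer): customer_id=4 -> matches Helen
  - order 3 (Monitor): customer_id=2 -> matches Uma
  - order 4 (Notebook): customer_id=5 -> matches Rosa
  - order 5 (Headphones): customer_id=4 -> matches Helen
  - order 6 (Tablet): customer_id=2 -> matches Uma
  - order 7 (Pen): customer_id=4 -> matches Helen
  - order 8 (Chair): customer_id=3 -> matches Tina
All 8 rows appear; 1 has NULL customer.

SQL:
SELECT a.product, b.name AS customer
FROM orders a
LEFT JOIN customers b ON a.customer_id = b.id

Result:
product    | customer
-----------+---------
Stapler    | NULL    
Printer    | Helen   
Monitor    | Uma     
Notebook   | Rosa    
Headphones | Helen   
Tablet     | Uma     
Pen        | Helen   
Chair      | Tina    


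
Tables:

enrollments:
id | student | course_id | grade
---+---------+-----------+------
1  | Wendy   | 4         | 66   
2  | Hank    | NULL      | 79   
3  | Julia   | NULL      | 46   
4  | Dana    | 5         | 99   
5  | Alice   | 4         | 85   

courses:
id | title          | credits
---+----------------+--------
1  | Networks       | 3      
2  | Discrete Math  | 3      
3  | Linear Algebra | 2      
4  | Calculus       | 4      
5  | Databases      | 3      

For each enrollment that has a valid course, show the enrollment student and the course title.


INNER JOIN keeps only enrollments rows whose course_id matches an id in courses. Walk through each enrollment:
  - enrollment 1 (Wendy): course_id=4 -> matches Calculus
  - enrollment 2 (Hank): course_id=NULL, no match -> dropped
  - enrollment 3 (Julia): course_id=NULL, no match -> dropped
  - enrollment 4 (Dana): course_id=5 -> matches Databases
  - enrollment 5 (Alice): course_id=4 -> matches Calculus
So 2 of 5 rows are dropped.

SQL:
SELECT a.student, b.title AS course
FROM enrollments a
INNER JOIN courses b ON a.course_id = b.id

Result:
student | course   
--------+----------
Wendy   | Calculus 
Dana    | Databases
Alice   | Calculus 
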